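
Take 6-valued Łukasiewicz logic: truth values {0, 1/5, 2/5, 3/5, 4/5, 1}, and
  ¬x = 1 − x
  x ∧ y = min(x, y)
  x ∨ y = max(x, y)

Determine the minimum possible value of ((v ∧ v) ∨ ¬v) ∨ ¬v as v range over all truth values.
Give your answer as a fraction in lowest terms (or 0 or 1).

Take v = 2/5:
v ∧ v = 2/5 ∧ 2/5 = 2/5
¬v = ¬2/5 = 3/5
(v ∧ v) ∨ ¬v = 2/5 ∨ 3/5 = 3/5
¬v = ¬2/5 = 3/5
((v ∧ v) ∨ ¬v) ∨ ¬v = 3/5 ∨ 3/5 = 3/5
No assignment yields a value below 3/5, so this is the minimum.

3/5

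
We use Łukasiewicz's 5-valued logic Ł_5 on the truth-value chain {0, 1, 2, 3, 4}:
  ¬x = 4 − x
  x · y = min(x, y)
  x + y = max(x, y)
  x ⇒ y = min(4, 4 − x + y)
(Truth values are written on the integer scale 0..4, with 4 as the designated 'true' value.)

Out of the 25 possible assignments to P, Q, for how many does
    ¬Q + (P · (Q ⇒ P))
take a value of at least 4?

9

value 4: 9 assignments (counts)
value 3: 7 assignments
value 2: 5 assignments
value 1: 3 assignments
value 0: 1 assignment
So 9 of the 25 assignments meet the threshold.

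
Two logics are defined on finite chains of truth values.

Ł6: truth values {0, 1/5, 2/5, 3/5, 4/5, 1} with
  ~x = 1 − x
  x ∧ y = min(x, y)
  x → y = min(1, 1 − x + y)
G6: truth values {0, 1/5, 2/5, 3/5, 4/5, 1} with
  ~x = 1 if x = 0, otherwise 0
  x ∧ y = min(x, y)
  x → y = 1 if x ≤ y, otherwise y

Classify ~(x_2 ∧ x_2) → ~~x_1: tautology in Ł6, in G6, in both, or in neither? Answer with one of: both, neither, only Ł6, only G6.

In Ł6: at x_1 = 0, x_2 = 0 the value is 0 — not a tautology.
In G6: at x_1 = 0, x_2 = 0 the value is 0 — not a tautology.

neither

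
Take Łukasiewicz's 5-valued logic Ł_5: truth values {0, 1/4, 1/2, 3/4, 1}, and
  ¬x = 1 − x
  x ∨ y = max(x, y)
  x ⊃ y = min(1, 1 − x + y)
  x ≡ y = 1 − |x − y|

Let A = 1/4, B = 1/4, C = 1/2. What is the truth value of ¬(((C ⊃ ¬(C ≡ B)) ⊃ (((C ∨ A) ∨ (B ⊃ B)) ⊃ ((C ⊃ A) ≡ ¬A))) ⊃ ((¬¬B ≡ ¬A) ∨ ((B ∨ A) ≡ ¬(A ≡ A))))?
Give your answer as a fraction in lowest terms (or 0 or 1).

1/4

C ≡ B = 1/2 ≡ 1/4 = 3/4
¬(C ≡ B) = ¬3/4 = 1/4
C ⊃ ¬(C ≡ B) = 1/2 ⊃ 1/4 = 3/4
C ∨ A = 1/2 ∨ 1/4 = 1/2
B ⊃ B = 1/4 ⊃ 1/4 = 1
(C ∨ A) ∨ (B ⊃ B) = 1/2 ∨ 1 = 1
C ⊃ A = 1/2 ⊃ 1/4 = 3/4
¬A = ¬1/4 = 3/4
(C ⊃ A) ≡ ¬A = 3/4 ≡ 3/4 = 1
((C ∨ A) ∨ (B ⊃ B)) ⊃ ((C ⊃ A) ≡ ¬A) = 1 ⊃ 1 = 1
(C ⊃ ¬(C ≡ B)) ⊃ (((C ∨ A) ∨ (B ⊃ B)) ⊃ ((C ⊃ A) ≡ ¬A)) = 3/4 ⊃ 1 = 1
¬B = ¬1/4 = 3/4
¬¬B = ¬3/4 = 1/4
¬A = ¬1/4 = 3/4
¬¬B ≡ ¬A = 1/4 ≡ 3/4 = 1/2
B ∨ A = 1/4 ∨ 1/4 = 1/4
A ≡ A = 1/4 ≡ 1/4 = 1
¬(A ≡ A) = ¬1 = 0
(B ∨ A) ≡ ¬(A ≡ A) = 1/4 ≡ 0 = 3/4
(¬¬B ≡ ¬A) ∨ ((B ∨ A) ≡ ¬(A ≡ A)) = 1/2 ∨ 3/4 = 3/4
((C ⊃ ¬(C ≡ B)) ⊃ (((C ∨ A) ∨ (B ⊃ B)) ⊃ ((C ⊃ A) ≡ ¬A))) ⊃ ((¬¬B ≡ ¬A) ∨ ((B ∨ A) ≡ ¬(A ≡ A))) = 1 ⊃ 3/4 = 3/4
¬(((C ⊃ ¬(C ≡ B)) ⊃ (((C ∨ A) ∨ (B ⊃ B)) ⊃ ((C ⊃ A) ≡ ¬A))) ⊃ ((¬¬B ≡ ¬A) ∨ ((B ∨ A) ≡ ¬(A ≡ A)))) = ¬3/4 = 1/4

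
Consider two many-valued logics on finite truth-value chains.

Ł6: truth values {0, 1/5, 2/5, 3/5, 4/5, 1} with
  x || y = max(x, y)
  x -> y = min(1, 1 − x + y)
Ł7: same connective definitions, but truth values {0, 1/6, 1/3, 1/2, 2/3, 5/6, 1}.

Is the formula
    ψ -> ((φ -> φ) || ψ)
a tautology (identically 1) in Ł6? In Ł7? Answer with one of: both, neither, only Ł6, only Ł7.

both

In Ł6: every assignment gives 1 — tautology.
In Ł7: every assignment gives 1 — tautology.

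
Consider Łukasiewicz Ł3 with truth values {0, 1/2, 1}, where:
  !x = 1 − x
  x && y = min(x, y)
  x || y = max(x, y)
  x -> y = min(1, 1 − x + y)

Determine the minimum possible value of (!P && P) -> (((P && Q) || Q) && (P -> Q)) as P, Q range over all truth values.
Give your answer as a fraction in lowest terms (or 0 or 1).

1/2

Take P = 1/2, Q = 0:
!P = !1/2 = 1/2
!P && P = 1/2 && 1/2 = 1/2
P && Q = 1/2 && 0 = 0
(P && Q) || Q = 0 || 0 = 0
P -> Q = 1/2 -> 0 = 1/2
((P && Q) || Q) && (P -> Q) = 0 && 1/2 = 0
(!P && P) -> (((P && Q) || Q) && (P -> Q)) = 1/2 -> 0 = 1/2
No assignment yields a value below 1/2, so this is the minimum.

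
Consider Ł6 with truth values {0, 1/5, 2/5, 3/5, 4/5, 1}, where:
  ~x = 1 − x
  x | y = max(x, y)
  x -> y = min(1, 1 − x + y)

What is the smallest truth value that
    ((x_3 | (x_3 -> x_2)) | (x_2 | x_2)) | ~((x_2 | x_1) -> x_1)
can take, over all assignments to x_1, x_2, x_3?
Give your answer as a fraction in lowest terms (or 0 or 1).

Take x_1 = 0, x_2 = 0, x_3 = 2/5:
x_3 -> x_2 = 2/5 -> 0 = 3/5
x_3 | (x_3 -> x_2) = 2/5 | 3/5 = 3/5
x_2 | x_2 = 0 | 0 = 0
(x_3 | (x_3 -> x_2)) | (x_2 | x_2) = 3/5 | 0 = 3/5
x_2 | x_1 = 0 | 0 = 0
(x_2 | x_1) -> x_1 = 0 -> 0 = 1
~((x_2 | x_1) -> x_1) = ~1 = 0
((x_3 | (x_3 -> x_2)) | (x_2 | x_2)) | ~((x_2 | x_1) -> x_1) = 3/5 | 0 = 3/5
No assignment yields a value below 3/5, so this is the minimum.

3/5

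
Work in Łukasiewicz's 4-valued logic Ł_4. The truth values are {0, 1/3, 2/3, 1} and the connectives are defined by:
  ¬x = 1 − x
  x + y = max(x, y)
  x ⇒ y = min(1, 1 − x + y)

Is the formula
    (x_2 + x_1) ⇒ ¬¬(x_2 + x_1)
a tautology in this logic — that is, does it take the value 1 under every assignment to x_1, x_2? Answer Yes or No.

x_1 = 0, x_2 = 0 ↦ 1
x_1 = 0, x_2 = 1/3 ↦ 1
x_1 = 0, x_2 = 2/3 ↦ 1
x_1 = 0, x_2 = 1 ↦ 1
x_1 = 1/3, x_2 = 0 ↦ 1
x_1 = 1/3, x_2 = 1/3 ↦ 1
x_1 = 1/3, x_2 = 2/3 ↦ 1
x_1 = 1/3, x_2 = 1 ↦ 1
x_1 = 2/3, x_2 = 0 ↦ 1
x_1 = 2/3, x_2 = 1/3 ↦ 1
x_1 = 2/3, x_2 = 2/3 ↦ 1
x_1 = 2/3, x_2 = 1 ↦ 1
x_1 = 1, x_2 = 0 ↦ 1
x_1 = 1, x_2 = 1/3 ↦ 1
x_1 = 1, x_2 = 2/3 ↦ 1
x_1 = 1, x_2 = 1 ↦ 1
Every assignment gives a value ≥ 1.

Yes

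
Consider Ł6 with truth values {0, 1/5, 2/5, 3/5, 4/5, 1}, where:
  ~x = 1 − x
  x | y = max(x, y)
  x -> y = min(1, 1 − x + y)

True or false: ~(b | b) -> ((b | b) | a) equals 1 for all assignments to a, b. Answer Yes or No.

Counterexample: take a = 0, b = 0.
b | b = 0 | 0 = 0
~(b | b) = ~0 = 1
b | b = 0 | 0 = 0
(b | b) | a = 0 | 0 = 0
~(b | b) -> ((b | b) | a) = 1 -> 0 = 0
This gives 0 ≠ 1.

No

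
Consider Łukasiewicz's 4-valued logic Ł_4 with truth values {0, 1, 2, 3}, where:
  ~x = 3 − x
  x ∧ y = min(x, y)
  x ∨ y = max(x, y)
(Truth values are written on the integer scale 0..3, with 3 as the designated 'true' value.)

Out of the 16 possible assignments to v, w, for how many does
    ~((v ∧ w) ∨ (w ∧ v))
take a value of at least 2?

12

v = 0, w = 0 ↦ 3  ≥
v = 0, w = 1 ↦ 3  ≥
v = 0, w = 2 ↦ 3  ≥
v = 0, w = 3 ↦ 3  ≥
v = 1, w = 0 ↦ 3  ≥
v = 1, w = 1 ↦ 2  ≥
v = 1, w = 2 ↦ 2  ≥
v = 1, w = 3 ↦ 2  ≥
v = 2, w = 0 ↦ 3  ≥
v = 2, w = 1 ↦ 2  ≥
v = 2, w = 2 ↦ 1  <
v = 2, w = 3 ↦ 1  <
v = 3, w = 0 ↦ 3  ≥
v = 3, w = 1 ↦ 2  ≥
v = 3, w = 2 ↦ 1  <
v = 3, w = 3 ↦ 0  <
So 12 of the 16 assignments meet the threshold.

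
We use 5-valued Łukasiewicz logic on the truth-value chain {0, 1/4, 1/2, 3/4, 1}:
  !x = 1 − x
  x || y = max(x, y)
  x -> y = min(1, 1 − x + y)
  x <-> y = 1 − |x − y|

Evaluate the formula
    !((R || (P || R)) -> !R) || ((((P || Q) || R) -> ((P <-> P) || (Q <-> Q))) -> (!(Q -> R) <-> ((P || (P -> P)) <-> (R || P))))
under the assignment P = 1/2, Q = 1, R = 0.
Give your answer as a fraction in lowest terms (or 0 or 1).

1/2

P || R = 1/2 || 0 = 1/2
R || (P || R) = 0 || 1/2 = 1/2
!R = !0 = 1
(R || (P || R)) -> !R = 1/2 -> 1 = 1
!((R || (P || R)) -> !R) = !1 = 0
P || Q = 1/2 || 1 = 1
(P || Q) || R = 1 || 0 = 1
P <-> P = 1/2 <-> 1/2 = 1
Q <-> Q = 1 <-> 1 = 1
(P <-> P) || (Q <-> Q) = 1 || 1 = 1
((P || Q) || R) -> ((P <-> P) || (Q <-> Q)) = 1 -> 1 = 1
Q -> R = 1 -> 0 = 0
!(Q -> R) = !0 = 1
P -> P = 1/2 -> 1/2 = 1
P || (P -> P) = 1/2 || 1 = 1
R || P = 0 || 1/2 = 1/2
(P || (P -> P)) <-> (R || P) = 1 <-> 1/2 = 1/2
!(Q -> R) <-> ((P || (P -> P)) <-> (R || P)) = 1 <-> 1/2 = 1/2
(((P || Q) || R) -> ((P <-> P) || (Q <-> Q))) -> (!(Q -> R) <-> ((P || (P -> P)) <-> (R || P))) = 1 -> 1/2 = 1/2
!((R || (P || R)) -> !R) || ((((P || Q) || R) -> ((P <-> P) || (Q <-> Q))) -> (!(Q -> R) <-> ((P || (P -> P)) <-> (R || P)))) = 0 || 1/2 = 1/2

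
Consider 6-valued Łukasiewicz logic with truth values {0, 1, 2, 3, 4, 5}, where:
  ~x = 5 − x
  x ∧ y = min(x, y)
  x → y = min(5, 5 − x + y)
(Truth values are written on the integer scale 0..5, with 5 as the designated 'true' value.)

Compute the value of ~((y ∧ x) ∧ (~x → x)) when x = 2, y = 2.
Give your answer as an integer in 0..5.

3

y ∧ x = 2 ∧ 2 = 2
~x = ~2 = 3
~x → x = 3 → 2 = 4
(y ∧ x) ∧ (~x → x) = 2 ∧ 4 = 2
~((y ∧ x) ∧ (~x → x)) = ~2 = 3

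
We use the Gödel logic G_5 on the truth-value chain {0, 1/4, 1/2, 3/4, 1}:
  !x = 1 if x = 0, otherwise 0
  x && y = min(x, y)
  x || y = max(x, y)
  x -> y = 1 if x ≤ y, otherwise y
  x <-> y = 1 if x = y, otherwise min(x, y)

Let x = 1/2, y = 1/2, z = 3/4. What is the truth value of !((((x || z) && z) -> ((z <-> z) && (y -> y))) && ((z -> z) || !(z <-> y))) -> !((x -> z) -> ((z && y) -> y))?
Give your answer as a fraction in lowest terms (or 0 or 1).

1

x || z = 1/2 || 3/4 = 3/4
(x || z) && z = 3/4 && 3/4 = 3/4
z <-> z = 3/4 <-> 3/4 = 1
y -> y = 1/2 -> 1/2 = 1
(z <-> z) && (y -> y) = 1 && 1 = 1
((x || z) && z) -> ((z <-> z) && (y -> y)) = 3/4 -> 1 = 1
z -> z = 3/4 -> 3/4 = 1
z <-> y = 3/4 <-> 1/2 = 1/2
!(z <-> y) = !1/2 = 0
(z -> z) || !(z <-> y) = 1 || 0 = 1
(((x || z) && z) -> ((z <-> z) && (y -> y))) && ((z -> z) || !(z <-> y)) = 1 && 1 = 1
!((((x || z) && z) -> ((z <-> z) && (y -> y))) && ((z -> z) || !(z <-> y))) = !1 = 0
x -> z = 1/2 -> 3/4 = 1
z && y = 3/4 && 1/2 = 1/2
(z && y) -> y = 1/2 -> 1/2 = 1
(x -> z) -> ((z && y) -> y) = 1 -> 1 = 1
!((x -> z) -> ((z && y) -> y)) = !1 = 0
!((((x || z) && z) -> ((z <-> z) && (y -> y))) && ((z -> z) || !(z <-> y))) -> !((x -> z) -> ((z && y) -> y)) = 0 -> 0 = 1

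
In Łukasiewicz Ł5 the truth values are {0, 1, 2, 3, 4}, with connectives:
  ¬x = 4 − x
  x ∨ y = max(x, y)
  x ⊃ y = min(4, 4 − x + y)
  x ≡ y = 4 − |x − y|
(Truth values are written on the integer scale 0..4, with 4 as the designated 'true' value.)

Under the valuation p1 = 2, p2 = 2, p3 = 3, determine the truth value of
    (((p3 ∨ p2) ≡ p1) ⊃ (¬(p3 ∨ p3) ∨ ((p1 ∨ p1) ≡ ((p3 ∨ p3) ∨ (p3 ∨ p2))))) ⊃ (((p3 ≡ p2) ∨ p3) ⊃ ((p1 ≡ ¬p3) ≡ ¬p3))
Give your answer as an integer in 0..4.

p3 ∨ p2 = 3 ∨ 2 = 3
(p3 ∨ p2) ≡ p1 = 3 ≡ 2 = 3
p3 ∨ p3 = 3 ∨ 3 = 3
¬(p3 ∨ p3) = ¬3 = 1
p1 ∨ p1 = 2 ∨ 2 = 2
p3 ∨ p3 = 3 ∨ 3 = 3
p3 ∨ p2 = 3 ∨ 2 = 3
(p3 ∨ p3) ∨ (p3 ∨ p2) = 3 ∨ 3 = 3
(p1 ∨ p1) ≡ ((p3 ∨ p3) ∨ (p3 ∨ p2)) = 2 ≡ 3 = 3
¬(p3 ∨ p3) ∨ ((p1 ∨ p1) ≡ ((p3 ∨ p3) ∨ (p3 ∨ p2))) = 1 ∨ 3 = 3
((p3 ∨ p2) ≡ p1) ⊃ (¬(p3 ∨ p3) ∨ ((p1 ∨ p1) ≡ ((p3 ∨ p3) ∨ (p3 ∨ p2)))) = 3 ⊃ 3 = 4
p3 ≡ p2 = 3 ≡ 2 = 3
(p3 ≡ p2) ∨ p3 = 3 ∨ 3 = 3
¬p3 = ¬3 = 1
p1 ≡ ¬p3 = 2 ≡ 1 = 3
¬p3 = ¬3 = 1
(p1 ≡ ¬p3) ≡ ¬p3 = 3 ≡ 1 = 2
((p3 ≡ p2) ∨ p3) ⊃ ((p1 ≡ ¬p3) ≡ ¬p3) = 3 ⊃ 2 = 3
(((p3 ∨ p2) ≡ p1) ⊃ (¬(p3 ∨ p3) ∨ ((p1 ∨ p1) ≡ ((p3 ∨ p3) ∨ (p3 ∨ p2))))) ⊃ (((p3 ≡ p2) ∨ p3) ⊃ ((p1 ≡ ¬p3) ≡ ¬p3)) = 4 ⊃ 3 = 3

3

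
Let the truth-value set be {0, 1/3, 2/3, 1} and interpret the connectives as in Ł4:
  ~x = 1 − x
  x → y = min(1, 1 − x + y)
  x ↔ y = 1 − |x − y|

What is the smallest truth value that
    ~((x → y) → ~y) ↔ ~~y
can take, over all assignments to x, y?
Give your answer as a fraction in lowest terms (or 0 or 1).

2/3

Take x = 2/3, y = 1/3:
x → y = 2/3 → 1/3 = 2/3
~y = ~1/3 = 2/3
(x → y) → ~y = 2/3 → 2/3 = 1
~((x → y) → ~y) = ~1 = 0
~y = ~1/3 = 2/3
~~y = ~2/3 = 1/3
~((x → y) → ~y) ↔ ~~y = 0 ↔ 1/3 = 2/3
No assignment yields a value below 2/3, so this is the minimum.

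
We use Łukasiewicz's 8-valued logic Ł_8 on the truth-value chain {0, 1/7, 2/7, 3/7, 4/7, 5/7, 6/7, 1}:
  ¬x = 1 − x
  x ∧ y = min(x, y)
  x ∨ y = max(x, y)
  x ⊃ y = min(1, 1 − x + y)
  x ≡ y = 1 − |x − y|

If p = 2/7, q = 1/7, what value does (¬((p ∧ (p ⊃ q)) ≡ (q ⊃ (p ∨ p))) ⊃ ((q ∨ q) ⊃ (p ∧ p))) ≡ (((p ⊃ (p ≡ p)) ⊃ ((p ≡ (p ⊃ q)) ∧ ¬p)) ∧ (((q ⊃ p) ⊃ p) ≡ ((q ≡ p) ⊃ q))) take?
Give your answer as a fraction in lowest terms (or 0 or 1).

p ⊃ q = 2/7 ⊃ 1/7 = 6/7
p ∧ (p ⊃ q) = 2/7 ∧ 6/7 = 2/7
p ∨ p = 2/7 ∨ 2/7 = 2/7
q ⊃ (p ∨ p) = 1/7 ⊃ 2/7 = 1
(p ∧ (p ⊃ q)) ≡ (q ⊃ (p ∨ p)) = 2/7 ≡ 1 = 2/7
¬((p ∧ (p ⊃ q)) ≡ (q ⊃ (p ∨ p))) = ¬2/7 = 5/7
q ∨ q = 1/7 ∨ 1/7 = 1/7
p ∧ p = 2/7 ∧ 2/7 = 2/7
(q ∨ q) ⊃ (p ∧ p) = 1/7 ⊃ 2/7 = 1
¬((p ∧ (p ⊃ q)) ≡ (q ⊃ (p ∨ p))) ⊃ ((q ∨ q) ⊃ (p ∧ p)) = 5/7 ⊃ 1 = 1
p ≡ p = 2/7 ≡ 2/7 = 1
p ⊃ (p ≡ p) = 2/7 ⊃ 1 = 1
p ⊃ q = 2/7 ⊃ 1/7 = 6/7
p ≡ (p ⊃ q) = 2/7 ≡ 6/7 = 3/7
¬p = ¬2/7 = 5/7
(p ≡ (p ⊃ q)) ∧ ¬p = 3/7 ∧ 5/7 = 3/7
(p ⊃ (p ≡ p)) ⊃ ((p ≡ (p ⊃ q)) ∧ ¬p) = 1 ⊃ 3/7 = 3/7
q ⊃ p = 1/7 ⊃ 2/7 = 1
(q ⊃ p) ⊃ p = 1 ⊃ 2/7 = 2/7
q ≡ p = 1/7 ≡ 2/7 = 6/7
(q ≡ p) ⊃ q = 6/7 ⊃ 1/7 = 2/7
((q ⊃ p) ⊃ p) ≡ ((q ≡ p) ⊃ q) = 2/7 ≡ 2/7 = 1
((p ⊃ (p ≡ p)) ⊃ ((p ≡ (p ⊃ q)) ∧ ¬p)) ∧ (((q ⊃ p) ⊃ p) ≡ ((q ≡ p) ⊃ q)) = 3/7 ∧ 1 = 3/7
(¬((p ∧ (p ⊃ q)) ≡ (q ⊃ (p ∨ p))) ⊃ ((q ∨ q) ⊃ (p ∧ p))) ≡ (((p ⊃ (p ≡ p)) ⊃ ((p ≡ (p ⊃ q)) ∧ ¬p)) ∧ (((q ⊃ p) ⊃ p) ≡ ((q ≡ p) ⊃ q))) = 1 ≡ 3/7 = 3/7

3/7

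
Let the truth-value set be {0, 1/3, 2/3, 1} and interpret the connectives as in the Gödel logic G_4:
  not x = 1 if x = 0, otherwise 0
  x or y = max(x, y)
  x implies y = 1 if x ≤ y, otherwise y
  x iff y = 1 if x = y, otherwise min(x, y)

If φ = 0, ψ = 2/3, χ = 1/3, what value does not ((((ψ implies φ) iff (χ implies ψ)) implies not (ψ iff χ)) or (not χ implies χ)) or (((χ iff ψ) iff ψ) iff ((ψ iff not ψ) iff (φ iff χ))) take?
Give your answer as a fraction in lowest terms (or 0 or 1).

1/3

ψ implies φ = 2/3 implies 0 = 0
χ implies ψ = 1/3 implies 2/3 = 1
(ψ implies φ) iff (χ implies ψ) = 0 iff 1 = 0
ψ iff χ = 2/3 iff 1/3 = 1/3
not (ψ iff χ) = not 1/3 = 0
((ψ implies φ) iff (χ implies ψ)) implies not (ψ iff χ) = 0 implies 0 = 1
not χ = not 1/3 = 0
not χ implies χ = 0 implies 1/3 = 1
(((ψ implies φ) iff (χ implies ψ)) implies not (ψ iff χ)) or (not χ implies χ) = 1 or 1 = 1
not ((((ψ implies φ) iff (χ implies ψ)) implies not (ψ iff χ)) or (not χ implies χ)) = not 1 = 0
χ iff ψ = 1/3 iff 2/3 = 1/3
(χ iff ψ) iff ψ = 1/3 iff 2/3 = 1/3
not ψ = not 2/3 = 0
ψ iff not ψ = 2/3 iff 0 = 0
φ iff χ = 0 iff 1/3 = 0
(ψ iff not ψ) iff (φ iff χ) = 0 iff 0 = 1
((χ iff ψ) iff ψ) iff ((ψ iff not ψ) iff (φ iff χ)) = 1/3 iff 1 = 1/3
not ((((ψ implies φ) iff (χ implies ψ)) implies not (ψ iff χ)) or (not χ implies χ)) or (((χ iff ψ) iff ψ) iff ((ψ iff not ψ) iff (φ iff χ))) = 0 or 1/3 = 1/3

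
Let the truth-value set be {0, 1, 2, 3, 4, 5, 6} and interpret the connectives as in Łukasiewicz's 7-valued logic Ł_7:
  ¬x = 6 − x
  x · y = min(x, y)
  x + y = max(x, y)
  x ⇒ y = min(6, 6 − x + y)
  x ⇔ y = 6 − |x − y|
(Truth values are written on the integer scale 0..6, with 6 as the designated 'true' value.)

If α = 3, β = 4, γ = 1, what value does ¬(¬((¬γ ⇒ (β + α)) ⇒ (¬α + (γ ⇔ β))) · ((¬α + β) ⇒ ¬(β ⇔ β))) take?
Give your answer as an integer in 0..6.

¬γ = ¬1 = 5
β + α = 4 + 3 = 4
¬γ ⇒ (β + α) = 5 ⇒ 4 = 5
¬α = ¬3 = 3
γ ⇔ β = 1 ⇔ 4 = 3
¬α + (γ ⇔ β) = 3 + 3 = 3
(¬γ ⇒ (β + α)) ⇒ (¬α + (γ ⇔ β)) = 5 ⇒ 3 = 4
¬((¬γ ⇒ (β + α)) ⇒ (¬α + (γ ⇔ β))) = ¬4 = 2
¬α = ¬3 = 3
¬α + β = 3 + 4 = 4
β ⇔ β = 4 ⇔ 4 = 6
¬(β ⇔ β) = ¬6 = 0
(¬α + β) ⇒ ¬(β ⇔ β) = 4 ⇒ 0 = 2
¬((¬γ ⇒ (β + α)) ⇒ (¬α + (γ ⇔ β))) · ((¬α + β) ⇒ ¬(β ⇔ β)) = 2 · 2 = 2
¬(¬((¬γ ⇒ (β + α)) ⇒ (¬α + (γ ⇔ β))) · ((¬α + β) ⇒ ¬(β ⇔ β))) = ¬2 = 4

4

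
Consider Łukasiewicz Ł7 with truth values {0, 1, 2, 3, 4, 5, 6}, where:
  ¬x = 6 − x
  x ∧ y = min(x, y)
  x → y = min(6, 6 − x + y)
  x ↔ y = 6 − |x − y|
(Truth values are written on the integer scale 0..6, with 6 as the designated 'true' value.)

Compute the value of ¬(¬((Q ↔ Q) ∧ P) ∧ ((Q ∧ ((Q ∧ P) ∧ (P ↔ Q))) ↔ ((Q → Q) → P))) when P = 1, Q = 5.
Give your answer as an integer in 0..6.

Q ↔ Q = 5 ↔ 5 = 6
(Q ↔ Q) ∧ P = 6 ∧ 1 = 1
¬((Q ↔ Q) ∧ P) = ¬1 = 5
Q ∧ P = 5 ∧ 1 = 1
P ↔ Q = 1 ↔ 5 = 2
(Q ∧ P) ∧ (P ↔ Q) = 1 ∧ 2 = 1
Q ∧ ((Q ∧ P) ∧ (P ↔ Q)) = 5 ∧ 1 = 1
Q → Q = 5 → 5 = 6
(Q → Q) → P = 6 → 1 = 1
(Q ∧ ((Q ∧ P) ∧ (P ↔ Q))) ↔ ((Q → Q) → P) = 1 ↔ 1 = 6
¬((Q ↔ Q) ∧ P) ∧ ((Q ∧ ((Q ∧ P) ∧ (P ↔ Q))) ↔ ((Q → Q) → P)) = 5 ∧ 6 = 5
¬(¬((Q ↔ Q) ∧ P) ∧ ((Q ∧ ((Q ∧ P) ∧ (P ↔ Q))) ↔ ((Q → Q) → P))) = ¬5 = 1

1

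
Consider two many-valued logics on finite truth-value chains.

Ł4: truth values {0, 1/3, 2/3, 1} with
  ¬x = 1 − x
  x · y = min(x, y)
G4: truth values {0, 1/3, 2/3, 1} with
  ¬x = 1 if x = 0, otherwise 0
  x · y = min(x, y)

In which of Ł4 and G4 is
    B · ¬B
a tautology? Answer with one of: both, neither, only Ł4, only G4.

In Ł4: at B = 0 the value is 0 — not a tautology.
In G4: at B = 0 the value is 0 — not a tautology.

neither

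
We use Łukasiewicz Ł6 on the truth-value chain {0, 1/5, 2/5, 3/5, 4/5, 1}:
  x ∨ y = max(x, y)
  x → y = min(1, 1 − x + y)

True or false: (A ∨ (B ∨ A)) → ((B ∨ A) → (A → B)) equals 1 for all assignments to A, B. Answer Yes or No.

No

Counterexample: take A = 4/5, B = 0.
B ∨ A = 0 ∨ 4/5 = 4/5
A ∨ (B ∨ A) = 4/5 ∨ 4/5 = 4/5
B ∨ A = 0 ∨ 4/5 = 4/5
A → B = 4/5 → 0 = 1/5
(B ∨ A) → (A → B) = 4/5 → 1/5 = 2/5
(A ∨ (B ∨ A)) → ((B ∨ A) → (A → B)) = 4/5 → 2/5 = 3/5
This gives 3/5 ≠ 1.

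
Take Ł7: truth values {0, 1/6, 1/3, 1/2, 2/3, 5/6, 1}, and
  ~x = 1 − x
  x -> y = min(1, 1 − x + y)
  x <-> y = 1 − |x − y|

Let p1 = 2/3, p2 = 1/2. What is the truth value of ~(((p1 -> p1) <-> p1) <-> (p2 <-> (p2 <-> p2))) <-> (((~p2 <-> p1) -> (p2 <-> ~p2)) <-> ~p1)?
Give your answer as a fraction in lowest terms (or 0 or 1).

p1 -> p1 = 2/3 -> 2/3 = 1
(p1 -> p1) <-> p1 = 1 <-> 2/3 = 2/3
p2 <-> p2 = 1/2 <-> 1/2 = 1
p2 <-> (p2 <-> p2) = 1/2 <-> 1 = 1/2
((p1 -> p1) <-> p1) <-> (p2 <-> (p2 <-> p2)) = 2/3 <-> 1/2 = 5/6
~(((p1 -> p1) <-> p1) <-> (p2 <-> (p2 <-> p2))) = ~5/6 = 1/6
~p2 = ~1/2 = 1/2
~p2 <-> p1 = 1/2 <-> 2/3 = 5/6
~p2 = ~1/2 = 1/2
p2 <-> ~p2 = 1/2 <-> 1/2 = 1
(~p2 <-> p1) -> (p2 <-> ~p2) = 5/6 -> 1 = 1
~p1 = ~2/3 = 1/3
((~p2 <-> p1) -> (p2 <-> ~p2)) <-> ~p1 = 1 <-> 1/3 = 1/3
~(((p1 -> p1) <-> p1) <-> (p2 <-> (p2 <-> p2))) <-> (((~p2 <-> p1) -> (p2 <-> ~p2)) <-> ~p1) = 1/6 <-> 1/3 = 5/6

5/6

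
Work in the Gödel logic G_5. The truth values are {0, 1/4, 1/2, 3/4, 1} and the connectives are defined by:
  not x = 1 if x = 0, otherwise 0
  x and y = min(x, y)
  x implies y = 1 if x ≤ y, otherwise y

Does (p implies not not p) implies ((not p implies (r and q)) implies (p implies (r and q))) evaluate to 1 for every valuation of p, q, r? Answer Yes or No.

No

Counterexample: take p = 1/4, q = 0, r = 0.
not p = not 1/4 = 0
not not p = not 0 = 1
p implies not not p = 1/4 implies 1 = 1
not p = not 1/4 = 0
r and q = 0 and 0 = 0
not p implies (r and q) = 0 implies 0 = 1
r and q = 0 and 0 = 0
p implies (r and q) = 1/4 implies 0 = 0
(not p implies (r and q)) implies (p implies (r and q)) = 1 implies 0 = 0
(p implies not not p) implies ((not p implies (r and q)) implies (p implies (r and q))) = 1 implies 0 = 0
This gives 0 ≠ 1.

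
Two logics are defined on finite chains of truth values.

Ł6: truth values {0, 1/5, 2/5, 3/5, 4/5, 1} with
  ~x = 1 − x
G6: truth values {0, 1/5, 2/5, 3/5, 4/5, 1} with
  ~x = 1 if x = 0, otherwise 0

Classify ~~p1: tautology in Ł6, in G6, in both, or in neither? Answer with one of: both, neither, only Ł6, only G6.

In Ł6: at p1 = 0 the value is 0 — not a tautology.
In G6: at p1 = 0 the value is 0 — not a tautology.

neither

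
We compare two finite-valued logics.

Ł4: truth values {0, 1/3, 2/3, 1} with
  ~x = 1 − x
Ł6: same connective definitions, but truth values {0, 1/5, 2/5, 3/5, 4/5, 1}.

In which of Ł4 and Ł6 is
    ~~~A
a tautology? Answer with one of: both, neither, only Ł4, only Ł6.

neither

In Ł4: at A = 1/3 the value is 2/3 — not a tautology.
In Ł6: at A = 1/5 the value is 4/5 — not a tautology.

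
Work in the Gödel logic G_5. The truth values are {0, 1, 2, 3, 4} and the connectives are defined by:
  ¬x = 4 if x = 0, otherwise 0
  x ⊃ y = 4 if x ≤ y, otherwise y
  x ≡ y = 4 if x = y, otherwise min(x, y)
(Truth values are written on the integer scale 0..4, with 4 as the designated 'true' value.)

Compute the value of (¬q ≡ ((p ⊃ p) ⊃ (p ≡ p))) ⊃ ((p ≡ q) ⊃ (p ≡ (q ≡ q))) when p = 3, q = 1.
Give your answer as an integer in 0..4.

¬q = ¬1 = 0
p ⊃ p = 3 ⊃ 3 = 4
p ≡ p = 3 ≡ 3 = 4
(p ⊃ p) ⊃ (p ≡ p) = 4 ⊃ 4 = 4
¬q ≡ ((p ⊃ p) ⊃ (p ≡ p)) = 0 ≡ 4 = 0
p ≡ q = 3 ≡ 1 = 1
q ≡ q = 1 ≡ 1 = 4
p ≡ (q ≡ q) = 3 ≡ 4 = 3
(p ≡ q) ⊃ (p ≡ (q ≡ q)) = 1 ⊃ 3 = 4
(¬q ≡ ((p ⊃ p) ⊃ (p ≡ p))) ⊃ ((p ≡ q) ⊃ (p ≡ (q ≡ q))) = 0 ⊃ 4 = 4

4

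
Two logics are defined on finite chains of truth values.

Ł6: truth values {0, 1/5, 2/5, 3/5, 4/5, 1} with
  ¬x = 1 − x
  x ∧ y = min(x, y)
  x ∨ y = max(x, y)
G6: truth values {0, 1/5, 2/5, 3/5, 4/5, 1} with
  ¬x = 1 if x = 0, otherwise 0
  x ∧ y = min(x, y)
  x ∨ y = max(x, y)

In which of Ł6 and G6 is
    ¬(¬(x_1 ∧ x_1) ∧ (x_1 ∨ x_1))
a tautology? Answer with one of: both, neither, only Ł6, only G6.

In Ł6: at x_1 = 1/5 the value is 4/5 — not a tautology.
In G6: every assignment gives 1 — tautology.

only G6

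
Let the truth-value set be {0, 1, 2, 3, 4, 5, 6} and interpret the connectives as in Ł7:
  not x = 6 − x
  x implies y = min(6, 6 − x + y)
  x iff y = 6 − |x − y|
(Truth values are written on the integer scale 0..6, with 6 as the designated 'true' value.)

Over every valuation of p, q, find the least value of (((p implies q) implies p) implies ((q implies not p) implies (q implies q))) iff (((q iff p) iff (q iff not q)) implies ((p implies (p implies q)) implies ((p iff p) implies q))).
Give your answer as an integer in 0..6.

Take p = 0, q = 2:
p implies q = 0 implies 2 = 6
(p implies q) implies p = 6 implies 0 = 0
not p = not 0 = 6
q implies not p = 2 implies 6 = 6
q implies q = 2 implies 2 = 6
(q implies not p) implies (q implies q) = 6 implies 6 = 6
((p implies q) implies p) implies ((q implies not p) implies (q implies q)) = 0 implies 6 = 6
q iff p = 2 iff 0 = 4
not q = not 2 = 4
q iff not q = 2 iff 4 = 4
(q iff p) iff (q iff not q) = 4 iff 4 = 6
p implies q = 0 implies 2 = 6
p implies (p implies q) = 0 implies 6 = 6
p iff p = 0 iff 0 = 6
(p iff p) implies q = 6 implies 2 = 2
(p implies (p implies q)) implies ((p iff p) implies q) = 6 implies 2 = 2
((q iff p) iff (q iff not q)) implies ((p implies (p implies q)) implies ((p iff p) implies q)) = 6 implies 2 = 2
(((p implies q) implies p) implies ((q implies not p) implies (q implies q))) iff (((q iff p) iff (q iff not q)) implies ((p implies (p implies q)) implies ((p iff p) implies q))) = 6 iff 2 = 2
No assignment yields a value below 2, so this is the minimum.

2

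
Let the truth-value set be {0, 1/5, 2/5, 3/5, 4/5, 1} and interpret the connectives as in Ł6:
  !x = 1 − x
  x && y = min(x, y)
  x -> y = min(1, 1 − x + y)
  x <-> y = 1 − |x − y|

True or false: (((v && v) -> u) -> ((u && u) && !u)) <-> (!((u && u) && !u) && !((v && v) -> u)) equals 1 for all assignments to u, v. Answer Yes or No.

Counterexample: take u = 1/5, v = 0.
v && v = 0 && 0 = 0
(v && v) -> u = 0 -> 1/5 = 1
u && u = 1/5 && 1/5 = 1/5
!u = !1/5 = 4/5
(u && u) && !u = 1/5 && 4/5 = 1/5
((v && v) -> u) -> ((u && u) && !u) = 1 -> 1/5 = 1/5
u && u = 1/5 && 1/5 = 1/5
!u = !1/5 = 4/5
(u && u) && !u = 1/5 && 4/5 = 1/5
!((u && u) && !u) = !1/5 = 4/5
v && v = 0 && 0 = 0
(v && v) -> u = 0 -> 1/5 = 1
!((v && v) -> u) = !1 = 0
!((u && u) && !u) && !((v && v) -> u) = 4/5 && 0 = 0
(((v && v) -> u) -> ((u && u) && !u)) <-> (!((u && u) && !u) && !((v && v) -> u)) = 1/5 <-> 0 = 4/5
This gives 4/5 ≠ 1.

No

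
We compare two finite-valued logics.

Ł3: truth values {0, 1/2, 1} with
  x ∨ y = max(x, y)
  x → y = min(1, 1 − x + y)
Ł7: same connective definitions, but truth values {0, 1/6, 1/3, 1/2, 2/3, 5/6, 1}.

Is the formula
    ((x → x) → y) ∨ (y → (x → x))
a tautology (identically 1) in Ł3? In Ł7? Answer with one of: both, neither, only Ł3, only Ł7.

In Ł3: every assignment gives 1 — tautology.
In Ł7: every assignment gives 1 — tautology.

both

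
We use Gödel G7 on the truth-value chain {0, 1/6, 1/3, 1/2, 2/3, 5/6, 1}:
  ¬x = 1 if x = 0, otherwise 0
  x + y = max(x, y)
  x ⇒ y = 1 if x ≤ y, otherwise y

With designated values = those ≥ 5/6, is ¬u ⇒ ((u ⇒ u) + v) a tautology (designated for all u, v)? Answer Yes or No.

Yes

At u = 1/6, v = 1/6, for instance:
¬u = ¬1/6 = 0
u ⇒ u = 1/6 ⇒ 1/6 = 1
(u ⇒ u) + v = 1 + 1/6 = 1
¬u ⇒ ((u ⇒ u) + v) = 0 ⇒ 1 = 1
and checking the remaining 48 assignments likewise gives ≥ 5/6 in every case.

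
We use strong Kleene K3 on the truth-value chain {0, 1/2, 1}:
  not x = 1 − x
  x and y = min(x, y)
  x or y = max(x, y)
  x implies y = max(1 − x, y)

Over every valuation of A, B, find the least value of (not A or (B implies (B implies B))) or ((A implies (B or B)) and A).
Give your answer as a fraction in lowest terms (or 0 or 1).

Take A = 1/2, B = 1/2:
not A = not 1/2 = 1/2
B implies B = 1/2 implies 1/2 = 1/2
B implies (B implies B) = 1/2 implies 1/2 = 1/2
not A or (B implies (B implies B)) = 1/2 or 1/2 = 1/2
B or B = 1/2 or 1/2 = 1/2
A implies (B or B) = 1/2 implies 1/2 = 1/2
(A implies (B or B)) and A = 1/2 and 1/2 = 1/2
(not A or (B implies (B implies B))) or ((A implies (B or B)) and A) = 1/2 or 1/2 = 1/2
No assignment yields a value below 1/2, so this is the minimum.

1/2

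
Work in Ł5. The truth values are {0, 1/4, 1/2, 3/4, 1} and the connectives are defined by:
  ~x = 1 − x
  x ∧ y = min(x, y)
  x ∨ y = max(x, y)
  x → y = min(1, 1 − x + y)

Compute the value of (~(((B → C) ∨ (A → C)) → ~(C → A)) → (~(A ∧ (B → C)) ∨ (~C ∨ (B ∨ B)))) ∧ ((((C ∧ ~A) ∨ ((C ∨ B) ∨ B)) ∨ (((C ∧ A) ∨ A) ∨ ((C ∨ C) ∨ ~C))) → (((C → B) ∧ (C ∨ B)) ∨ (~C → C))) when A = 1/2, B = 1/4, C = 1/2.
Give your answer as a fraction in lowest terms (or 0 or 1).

B → C = 1/4 → 1/2 = 1
A → C = 1/2 → 1/2 = 1
(B → C) ∨ (A → C) = 1 ∨ 1 = 1
C → A = 1/2 → 1/2 = 1
~(C → A) = ~1 = 0
((B → C) ∨ (A → C)) → ~(C → A) = 1 → 0 = 0
~(((B → C) ∨ (A → C)) → ~(C → A)) = ~0 = 1
B → C = 1/4 → 1/2 = 1
A ∧ (B → C) = 1/2 ∧ 1 = 1/2
~(A ∧ (B → C)) = ~1/2 = 1/2
~C = ~1/2 = 1/2
B ∨ B = 1/4 ∨ 1/4 = 1/4
~C ∨ (B ∨ B) = 1/2 ∨ 1/4 = 1/2
~(A ∧ (B → C)) ∨ (~C ∨ (B ∨ B)) = 1/2 ∨ 1/2 = 1/2
~(((B → C) ∨ (A → C)) → ~(C → A)) → (~(A ∧ (B → C)) ∨ (~C ∨ (B ∨ B))) = 1 → 1/2 = 1/2
~A = ~1/2 = 1/2
C ∧ ~A = 1/2 ∧ 1/2 = 1/2
C ∨ B = 1/2 ∨ 1/4 = 1/2
(C ∨ B) ∨ B = 1/2 ∨ 1/4 = 1/2
(C ∧ ~A) ∨ ((C ∨ B) ∨ B) = 1/2 ∨ 1/2 = 1/2
C ∧ A = 1/2 ∧ 1/2 = 1/2
(C ∧ A) ∨ A = 1/2 ∨ 1/2 = 1/2
C ∨ C = 1/2 ∨ 1/2 = 1/2
~C = ~1/2 = 1/2
(C ∨ C) ∨ ~C = 1/2 ∨ 1/2 = 1/2
((C ∧ A) ∨ A) ∨ ((C ∨ C) ∨ ~C) = 1/2 ∨ 1/2 = 1/2
((C ∧ ~A) ∨ ((C ∨ B) ∨ B)) ∨ (((C ∧ A) ∨ A) ∨ ((C ∨ C) ∨ ~C)) = 1/2 ∨ 1/2 = 1/2
C → B = 1/2 → 1/4 = 3/4
C ∨ B = 1/2 ∨ 1/4 = 1/2
(C → B) ∧ (C ∨ B) = 3/4 ∧ 1/2 = 1/2
~C = ~1/2 = 1/2
~C → C = 1/2 → 1/2 = 1
((C → B) ∧ (C ∨ B)) ∨ (~C → C) = 1/2 ∨ 1 = 1
(((C ∧ ~A) ∨ ((C ∨ B) ∨ B)) ∨ (((C ∧ A) ∨ A) ∨ ((C ∨ C) ∨ ~C))) → (((C → B) ∧ (C ∨ B)) ∨ (~C → C)) = 1/2 → 1 = 1
(~(((B → C) ∨ (A → C)) → ~(C → A)) → (~(A ∧ (B → C)) ∨ (~C ∨ (B ∨ B)))) ∧ ((((C ∧ ~A) ∨ ((C ∨ B) ∨ B)) ∨ (((C ∧ A) ∨ A) ∨ ((C ∨ C) ∨ ~C))) → (((C → B) ∧ (C ∨ B)) ∨ (~C → C))) = 1/2 ∧ 1 = 1/2

1/2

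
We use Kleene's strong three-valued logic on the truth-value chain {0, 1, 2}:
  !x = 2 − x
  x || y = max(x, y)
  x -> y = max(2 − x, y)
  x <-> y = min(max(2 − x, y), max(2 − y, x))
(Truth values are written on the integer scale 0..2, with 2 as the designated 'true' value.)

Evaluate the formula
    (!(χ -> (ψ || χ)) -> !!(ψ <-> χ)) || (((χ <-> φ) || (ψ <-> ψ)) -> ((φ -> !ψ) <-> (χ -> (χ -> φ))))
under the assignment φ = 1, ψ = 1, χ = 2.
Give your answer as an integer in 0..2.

ψ || χ = 1 || 2 = 2
χ -> (ψ || χ) = 2 -> 2 = 2
!(χ -> (ψ || χ)) = !2 = 0
ψ <-> χ = 1 <-> 2 = 1
!(ψ <-> χ) = !1 = 1
!!(ψ <-> χ) = !1 = 1
!(χ -> (ψ || χ)) -> !!(ψ <-> χ) = 0 -> 1 = 2
χ <-> φ = 2 <-> 1 = 1
ψ <-> ψ = 1 <-> 1 = 1
(χ <-> φ) || (ψ <-> ψ) = 1 || 1 = 1
!ψ = !1 = 1
φ -> !ψ = 1 -> 1 = 1
χ -> φ = 2 -> 1 = 1
χ -> (χ -> φ) = 2 -> 1 = 1
(φ -> !ψ) <-> (χ -> (χ -> φ)) = 1 <-> 1 = 1
((χ <-> φ) || (ψ <-> ψ)) -> ((φ -> !ψ) <-> (χ -> (χ -> φ))) = 1 -> 1 = 1
(!(χ -> (ψ || χ)) -> !!(ψ <-> χ)) || (((χ <-> φ) || (ψ <-> ψ)) -> ((φ -> !ψ) <-> (χ -> (χ -> φ)))) = 2 || 1 = 2

2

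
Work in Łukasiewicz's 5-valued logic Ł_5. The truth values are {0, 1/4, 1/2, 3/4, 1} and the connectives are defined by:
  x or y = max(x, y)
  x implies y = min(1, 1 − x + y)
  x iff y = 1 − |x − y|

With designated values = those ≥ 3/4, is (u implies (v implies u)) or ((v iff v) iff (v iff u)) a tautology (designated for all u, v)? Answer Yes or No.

Yes

At u = 1/2, v = 1/4, for instance:
v implies u = 1/4 implies 1/2 = 1
u implies (v implies u) = 1/2 implies 1 = 1
v iff v = 1/4 iff 1/4 = 1
v iff u = 1/4 iff 1/2 = 3/4
(v iff v) iff (v iff u) = 1 iff 3/4 = 3/4
(u implies (v implies u)) or ((v iff v) iff (v iff u)) = 1 or 3/4 = 1
and checking the remaining 24 assignments likewise gives ≥ 3/4 in every case.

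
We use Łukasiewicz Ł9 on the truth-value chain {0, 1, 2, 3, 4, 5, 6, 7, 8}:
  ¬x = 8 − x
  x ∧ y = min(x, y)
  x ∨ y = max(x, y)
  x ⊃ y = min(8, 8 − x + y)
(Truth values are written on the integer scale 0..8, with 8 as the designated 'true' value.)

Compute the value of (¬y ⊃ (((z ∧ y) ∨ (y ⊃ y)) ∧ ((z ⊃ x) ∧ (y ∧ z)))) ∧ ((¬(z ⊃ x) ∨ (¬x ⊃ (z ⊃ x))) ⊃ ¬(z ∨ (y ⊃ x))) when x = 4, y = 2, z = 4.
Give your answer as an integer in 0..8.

¬y = ¬2 = 6
z ∧ y = 4 ∧ 2 = 2
y ⊃ y = 2 ⊃ 2 = 8
(z ∧ y) ∨ (y ⊃ y) = 2 ∨ 8 = 8
z ⊃ x = 4 ⊃ 4 = 8
y ∧ z = 2 ∧ 4 = 2
(z ⊃ x) ∧ (y ∧ z) = 8 ∧ 2 = 2
((z ∧ y) ∨ (y ⊃ y)) ∧ ((z ⊃ x) ∧ (y ∧ z)) = 8 ∧ 2 = 2
¬y ⊃ (((z ∧ y) ∨ (y ⊃ y)) ∧ ((z ⊃ x) ∧ (y ∧ z))) = 6 ⊃ 2 = 4
z ⊃ x = 4 ⊃ 4 = 8
¬(z ⊃ x) = ¬8 = 0
¬x = ¬4 = 4
z ⊃ x = 4 ⊃ 4 = 8
¬x ⊃ (z ⊃ x) = 4 ⊃ 8 = 8
¬(z ⊃ x) ∨ (¬x ⊃ (z ⊃ x)) = 0 ∨ 8 = 8
y ⊃ x = 2 ⊃ 4 = 8
z ∨ (y ⊃ x) = 4 ∨ 8 = 8
¬(z ∨ (y ⊃ x)) = ¬8 = 0
(¬(z ⊃ x) ∨ (¬x ⊃ (z ⊃ x))) ⊃ ¬(z ∨ (y ⊃ x)) = 8 ⊃ 0 = 0
(¬y ⊃ (((z ∧ y) ∨ (y ⊃ y)) ∧ ((z ⊃ x) ∧ (y ∧ z)))) ∧ ((¬(z ⊃ x) ∨ (¬x ⊃ (z ⊃ x))) ⊃ ¬(z ∨ (y ⊃ x))) = 4 ∧ 0 = 0

0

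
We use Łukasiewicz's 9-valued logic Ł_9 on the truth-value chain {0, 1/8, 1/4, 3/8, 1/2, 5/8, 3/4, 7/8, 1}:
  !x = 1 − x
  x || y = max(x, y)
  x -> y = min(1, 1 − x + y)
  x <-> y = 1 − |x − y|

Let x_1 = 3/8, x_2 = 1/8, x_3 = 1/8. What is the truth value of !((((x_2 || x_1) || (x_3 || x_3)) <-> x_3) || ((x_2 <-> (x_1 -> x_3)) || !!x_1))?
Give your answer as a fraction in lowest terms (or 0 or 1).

x_2 || x_1 = 1/8 || 3/8 = 3/8
x_3 || x_3 = 1/8 || 1/8 = 1/8
(x_2 || x_1) || (x_3 || x_3) = 3/8 || 1/8 = 3/8
((x_2 || x_1) || (x_3 || x_3)) <-> x_3 = 3/8 <-> 1/8 = 3/4
x_1 -> x_3 = 3/8 -> 1/8 = 3/4
x_2 <-> (x_1 -> x_3) = 1/8 <-> 3/4 = 3/8
!x_1 = !3/8 = 5/8
!!x_1 = !5/8 = 3/8
(x_2 <-> (x_1 -> x_3)) || !!x_1 = 3/8 || 3/8 = 3/8
(((x_2 || x_1) || (x_3 || x_3)) <-> x_3) || ((x_2 <-> (x_1 -> x_3)) || !!x_1) = 3/4 || 3/8 = 3/4
!((((x_2 || x_1) || (x_3 || x_3)) <-> x_3) || ((x_2 <-> (x_1 -> x_3)) || !!x_1)) = !3/4 = 1/4

1/4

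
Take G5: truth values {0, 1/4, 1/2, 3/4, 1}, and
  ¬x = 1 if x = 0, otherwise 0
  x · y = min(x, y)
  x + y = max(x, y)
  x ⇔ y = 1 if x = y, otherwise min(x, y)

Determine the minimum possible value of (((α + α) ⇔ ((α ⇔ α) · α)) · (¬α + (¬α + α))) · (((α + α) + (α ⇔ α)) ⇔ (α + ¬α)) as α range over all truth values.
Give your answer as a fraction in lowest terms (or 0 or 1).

1/4

Take α = 1/4:
α + α = 1/4 + 1/4 = 1/4
α ⇔ α = 1/4 ⇔ 1/4 = 1
(α ⇔ α) · α = 1 · 1/4 = 1/4
(α + α) ⇔ ((α ⇔ α) · α) = 1/4 ⇔ 1/4 = 1
¬α = ¬1/4 = 0
¬α = ¬1/4 = 0
¬α + α = 0 + 1/4 = 1/4
¬α + (¬α + α) = 0 + 1/4 = 1/4
((α + α) ⇔ ((α ⇔ α) · α)) · (¬α + (¬α + α)) = 1 · 1/4 = 1/4
α + α = 1/4 + 1/4 = 1/4
α ⇔ α = 1/4 ⇔ 1/4 = 1
(α + α) + (α ⇔ α) = 1/4 + 1 = 1
¬α = ¬1/4 = 0
α + ¬α = 1/4 + 0 = 1/4
((α + α) + (α ⇔ α)) ⇔ (α + ¬α) = 1 ⇔ 1/4 = 1/4
(((α + α) ⇔ ((α ⇔ α) · α)) · (¬α + (¬α + α))) · (((α + α) + (α ⇔ α)) ⇔ (α + ¬α)) = 1/4 · 1/4 = 1/4
No assignment yields a value below 1/4, so this is the minimum.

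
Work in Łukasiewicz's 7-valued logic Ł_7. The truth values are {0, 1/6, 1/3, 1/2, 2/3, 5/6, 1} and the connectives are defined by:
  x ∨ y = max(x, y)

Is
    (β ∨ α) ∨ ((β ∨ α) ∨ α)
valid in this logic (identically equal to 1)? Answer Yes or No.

Counterexample: take α = 0, β = 0.
β ∨ α = 0 ∨ 0 = 0
(β ∨ α) ∨ α = 0 ∨ 0 = 0
(β ∨ α) ∨ ((β ∨ α) ∨ α) = 0 ∨ 0 = 0
This gives 0 ≠ 1.

No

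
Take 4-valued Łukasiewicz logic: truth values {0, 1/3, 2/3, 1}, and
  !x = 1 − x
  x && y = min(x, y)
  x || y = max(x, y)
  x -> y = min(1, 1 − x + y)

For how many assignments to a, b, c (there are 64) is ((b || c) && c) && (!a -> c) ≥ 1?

16

value 1: 16 assignments (counts)
value 2/3: 16 assignments
value 1/3: 16 assignments
value 0: 16 assignments
So 16 of the 64 assignments meet the threshold.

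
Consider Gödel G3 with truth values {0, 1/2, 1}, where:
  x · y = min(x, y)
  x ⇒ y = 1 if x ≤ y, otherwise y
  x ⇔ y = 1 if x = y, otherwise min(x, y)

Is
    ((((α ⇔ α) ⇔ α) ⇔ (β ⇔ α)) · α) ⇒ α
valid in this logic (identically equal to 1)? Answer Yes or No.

α = 0, β = 0 ↦ 1
α = 0, β = 1/2 ↦ 1
α = 0, β = 1 ↦ 1
α = 1/2, β = 0 ↦ 1
α = 1/2, β = 1/2 ↦ 1
α = 1/2, β = 1 ↦ 1
α = 1, β = 0 ↦ 1
α = 1, β = 1/2 ↦ 1
α = 1, β = 1 ↦ 1
Every assignment gives a value ≥ 1.

Yes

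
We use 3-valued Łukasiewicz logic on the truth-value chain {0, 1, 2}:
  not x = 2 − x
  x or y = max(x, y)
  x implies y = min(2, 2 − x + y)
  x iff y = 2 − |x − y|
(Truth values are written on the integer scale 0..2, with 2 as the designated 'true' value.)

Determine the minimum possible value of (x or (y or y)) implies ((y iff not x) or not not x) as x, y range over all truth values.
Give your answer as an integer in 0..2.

1

Take x = 1, y = 2:
y or y = 2 or 2 = 2
x or (y or y) = 1 or 2 = 2
not x = not 1 = 1
y iff not x = 2 iff 1 = 1
not x = not 1 = 1
not not x = not 1 = 1
(y iff not x) or not not x = 1 or 1 = 1
(x or (y or y)) implies ((y iff not x) or not not x) = 2 implies 1 = 1
No assignment yields a value below 1, so this is the minimum.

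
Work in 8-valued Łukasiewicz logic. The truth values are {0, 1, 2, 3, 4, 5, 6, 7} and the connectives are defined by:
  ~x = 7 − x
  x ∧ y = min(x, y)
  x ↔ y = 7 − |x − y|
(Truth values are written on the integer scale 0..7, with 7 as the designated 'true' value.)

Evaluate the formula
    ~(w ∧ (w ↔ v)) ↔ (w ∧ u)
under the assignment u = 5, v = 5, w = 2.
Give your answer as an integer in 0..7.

w ↔ v = 2 ↔ 5 = 4
w ∧ (w ↔ v) = 2 ∧ 4 = 2
~(w ∧ (w ↔ v)) = ~2 = 5
w ∧ u = 2 ∧ 5 = 2
~(w ∧ (w ↔ v)) ↔ (w ∧ u) = 5 ↔ 2 = 4

4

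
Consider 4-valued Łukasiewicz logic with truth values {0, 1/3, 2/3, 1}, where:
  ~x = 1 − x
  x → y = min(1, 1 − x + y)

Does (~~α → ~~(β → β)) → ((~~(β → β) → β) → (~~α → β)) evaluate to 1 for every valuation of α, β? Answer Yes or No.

α = 0, β = 0 ↦ 1
α = 0, β = 1/3 ↦ 1
α = 0, β = 2/3 ↦ 1
α = 0, β = 1 ↦ 1
α = 1/3, β = 0 ↦ 1
α = 1/3, β = 1/3 ↦ 1
α = 1/3, β = 2/3 ↦ 1
α = 1/3, β = 1 ↦ 1
α = 2/3, β = 0 ↦ 1
α = 2/3, β = 1/3 ↦ 1
α = 2/3, β = 2/3 ↦ 1
α = 2/3, β = 1 ↦ 1
α = 1, β = 0 ↦ 1
α = 1, β = 1/3 ↦ 1
α = 1, β = 2/3 ↦ 1
α = 1, β = 1 ↦ 1
Every assignment gives a value ≥ 1.

Yes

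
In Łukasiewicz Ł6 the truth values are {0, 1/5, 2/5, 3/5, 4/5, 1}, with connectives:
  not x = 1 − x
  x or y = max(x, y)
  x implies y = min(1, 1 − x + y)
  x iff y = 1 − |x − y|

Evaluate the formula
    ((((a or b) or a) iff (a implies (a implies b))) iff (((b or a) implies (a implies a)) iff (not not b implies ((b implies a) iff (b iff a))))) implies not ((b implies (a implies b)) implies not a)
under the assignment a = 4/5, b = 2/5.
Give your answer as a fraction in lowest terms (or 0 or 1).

a or b = 4/5 or 2/5 = 4/5
(a or b) or a = 4/5 or 4/5 = 4/5
a implies b = 4/5 implies 2/5 = 3/5
a implies (a implies b) = 4/5 implies 3/5 = 4/5
((a or b) or a) iff (a implies (a implies b)) = 4/5 iff 4/5 = 1
b or a = 2/5 or 4/5 = 4/5
a implies a = 4/5 implies 4/5 = 1
(b or a) implies (a implies a) = 4/5 implies 1 = 1
not b = not 2/5 = 3/5
not not b = not 3/5 = 2/5
b implies a = 2/5 implies 4/5 = 1
b iff a = 2/5 iff 4/5 = 3/5
(b implies a) iff (b iff a) = 1 iff 3/5 = 3/5
not not b implies ((b implies a) iff (b iff a)) = 2/5 implies 3/5 = 1
((b or a) implies (a implies a)) iff (not not b implies ((b implies a) iff (b iff a))) = 1 iff 1 = 1
(((a or b) or a) iff (a implies (a implies b))) iff (((b or a) implies (a implies a)) iff (not not b implies ((b implies a) iff (b iff a)))) = 1 iff 1 = 1
a implies b = 4/5 implies 2/5 = 3/5
b implies (a implies b) = 2/5 implies 3/5 = 1
not a = not 4/5 = 1/5
(b implies (a implies b)) implies not a = 1 implies 1/5 = 1/5
not ((b implies (a implies b)) implies not a) = not 1/5 = 4/5
((((a or b) or a) iff (a implies (a implies b))) iff (((b or a) implies (a implies a)) iff (not not b implies ((b implies a) iff (b iff a))))) implies not ((b implies (a implies b)) implies not a) = 1 implies 4/5 = 4/5

4/5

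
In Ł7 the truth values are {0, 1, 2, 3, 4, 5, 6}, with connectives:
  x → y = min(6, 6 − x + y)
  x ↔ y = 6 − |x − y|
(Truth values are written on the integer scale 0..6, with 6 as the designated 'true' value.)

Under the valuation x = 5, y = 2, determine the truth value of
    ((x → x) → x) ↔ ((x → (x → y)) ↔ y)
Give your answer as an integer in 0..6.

5

x → x = 5 → 5 = 6
(x → x) → x = 6 → 5 = 5
x → y = 5 → 2 = 3
x → (x → y) = 5 → 3 = 4
(x → (x → y)) ↔ y = 4 ↔ 2 = 4
((x → x) → x) ↔ ((x → (x → y)) ↔ y) = 5 ↔ 4 = 5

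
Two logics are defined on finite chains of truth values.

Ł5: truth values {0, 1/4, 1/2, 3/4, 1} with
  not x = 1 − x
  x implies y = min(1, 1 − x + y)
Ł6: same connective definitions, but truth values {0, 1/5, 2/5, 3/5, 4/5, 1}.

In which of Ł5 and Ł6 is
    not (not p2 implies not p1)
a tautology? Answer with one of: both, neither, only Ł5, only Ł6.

neither

In Ł5: at p1 = 0, p2 = 0 the value is 0 — not a tautology.
In Ł6: at p1 = 0, p2 = 0 the value is 0 — not a tautology.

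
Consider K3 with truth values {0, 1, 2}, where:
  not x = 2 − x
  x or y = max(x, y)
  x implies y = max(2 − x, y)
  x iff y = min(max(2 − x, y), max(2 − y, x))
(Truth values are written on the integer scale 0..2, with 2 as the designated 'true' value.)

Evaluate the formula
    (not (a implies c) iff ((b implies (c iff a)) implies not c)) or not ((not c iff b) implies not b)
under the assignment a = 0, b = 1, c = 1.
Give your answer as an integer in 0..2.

1

a implies c = 0 implies 1 = 2
not (a implies c) = not 2 = 0
c iff a = 1 iff 0 = 1
b implies (c iff a) = 1 implies 1 = 1
not c = not 1 = 1
(b implies (c iff a)) implies not c = 1 implies 1 = 1
not (a implies c) iff ((b implies (c iff a)) implies not c) = 0 iff 1 = 1
not c = not 1 = 1
not c iff b = 1 iff 1 = 1
not b = not 1 = 1
(not c iff b) implies not b = 1 implies 1 = 1
not ((not c iff b) implies not b) = not 1 = 1
(not (a implies c) iff ((b implies (c iff a)) implies not c)) or not ((not c iff b) implies not b) = 1 or 1 = 1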